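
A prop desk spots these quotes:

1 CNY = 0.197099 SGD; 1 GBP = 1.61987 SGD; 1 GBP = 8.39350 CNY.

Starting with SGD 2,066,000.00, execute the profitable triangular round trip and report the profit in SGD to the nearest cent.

Profitable loop is SGD → GBP → CNY → SGD:
SGD 2,066,000.00 ÷ 1.61987 = GBP 1,275,410.99
GBP 1,275,410.99 × 8.39350 = CNY 10,705,162.14
CNY 10,705,162.14 × 0.197099 = SGD 2,109,976.75
Profit = SGD 2,109,976.75 − SGD 2,066,000.00

Profit: SGD 43,976.75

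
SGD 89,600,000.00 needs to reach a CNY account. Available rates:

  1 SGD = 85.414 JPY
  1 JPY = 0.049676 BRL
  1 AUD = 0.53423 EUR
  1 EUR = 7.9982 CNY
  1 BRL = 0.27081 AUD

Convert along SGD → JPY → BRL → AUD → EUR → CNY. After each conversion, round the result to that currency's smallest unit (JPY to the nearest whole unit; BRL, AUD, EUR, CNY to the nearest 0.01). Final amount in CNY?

SGD 89,600,000.00 × 85.414 = JPY 7,653,094,400
JPY 7,653,094,400 × 0.049676 = BRL 380,175,117.41
BRL 380,175,117.41 × 0.27081 = AUD 102,955,223.55
AUD 102,955,223.55 × 0.53423 = EUR 55,001,769.08
EUR 55,001,769.08 × 7.9982 = CNY 439,915,149.46

CNY 439,915,149.46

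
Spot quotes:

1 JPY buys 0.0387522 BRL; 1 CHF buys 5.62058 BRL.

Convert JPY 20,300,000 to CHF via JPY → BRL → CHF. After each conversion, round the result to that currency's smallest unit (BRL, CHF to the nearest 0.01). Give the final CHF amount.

CHF 139,962.36

JPY 20,300,000 × 0.0387522 = BRL 786,669.66
BRL 786,669.66 ÷ 5.62058 = CHF 139,962.36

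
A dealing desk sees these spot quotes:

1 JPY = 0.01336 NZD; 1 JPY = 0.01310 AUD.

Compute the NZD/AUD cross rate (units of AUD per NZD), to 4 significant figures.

NZD/AUD = 0.9805

1 NZD ÷ 0.01336 = 74.8503 JPY
74.8503 JPY × 0.01310 = 0.980539 AUD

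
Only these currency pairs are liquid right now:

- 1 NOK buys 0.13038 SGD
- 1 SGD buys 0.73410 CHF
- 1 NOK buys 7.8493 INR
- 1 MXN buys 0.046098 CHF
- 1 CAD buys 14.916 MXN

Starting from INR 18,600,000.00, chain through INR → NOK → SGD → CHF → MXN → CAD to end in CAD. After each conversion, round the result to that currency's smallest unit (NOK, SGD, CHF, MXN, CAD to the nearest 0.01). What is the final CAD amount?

CAD 329,847.93

INR 18,600,000.00 ÷ 7.8493 = NOK 2,369,638.06
NOK 2,369,638.06 × 0.13038 = SGD 308,953.41
SGD 308,953.41 × 0.73410 = CHF 226,802.70
CHF 226,802.70 ÷ 0.046098 = MXN 4,920,011.71
MXN 4,920,011.71 ÷ 14.916 = CAD 329,847.93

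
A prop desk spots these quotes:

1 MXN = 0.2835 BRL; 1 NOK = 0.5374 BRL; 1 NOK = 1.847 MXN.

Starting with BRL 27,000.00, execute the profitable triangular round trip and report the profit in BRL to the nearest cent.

Profit: BRL 710.32

Profitable loop is BRL → MXN → NOK → BRL:
BRL 27,000.00 ÷ 0.2835 = MXN 95,238.10
MXN 95,238.10 ÷ 1.847 = NOK 51,563.67
NOK 51,563.67 × 0.5374 = BRL 27,710.32
Profit = BRL 27,710.32 − BRL 27,000.00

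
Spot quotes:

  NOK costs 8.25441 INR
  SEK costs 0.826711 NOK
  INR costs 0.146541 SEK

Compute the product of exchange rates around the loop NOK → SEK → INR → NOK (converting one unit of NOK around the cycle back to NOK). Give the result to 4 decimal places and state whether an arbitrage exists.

1.0000 (no arbitrage)

Around NOK → SEK → INR → NOK: 1 ÷ 0.826711 ÷ 0.146541 ÷ 8.25441 = 1.000003
Product ≈ 1 (deviation 0.000%, within rounding noise).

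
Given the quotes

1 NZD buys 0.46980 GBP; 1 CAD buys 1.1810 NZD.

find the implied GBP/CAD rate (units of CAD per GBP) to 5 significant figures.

GBP/CAD = 1.8023

1 GBP ÷ 0.46980 = 2.12857 NZD
2.12857 NZD ÷ 1.1810 = 1.80234 CAD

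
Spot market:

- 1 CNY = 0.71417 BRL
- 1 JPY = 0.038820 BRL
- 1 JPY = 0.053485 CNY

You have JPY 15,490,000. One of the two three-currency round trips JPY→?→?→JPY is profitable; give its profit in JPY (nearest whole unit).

Profitable loop is JPY → BRL → CNY → JPY:
JPY 15,490,000 × 0.038820 = BRL 601,321.80
BRL 601,321.80 ÷ 0.71417 = CNY 841,986.92
CNY 841,986.92 ÷ 0.053485 = JPY 15,742,487
Profit = JPY 15,742,487 − JPY 15,490,000

Profit: JPY 252,487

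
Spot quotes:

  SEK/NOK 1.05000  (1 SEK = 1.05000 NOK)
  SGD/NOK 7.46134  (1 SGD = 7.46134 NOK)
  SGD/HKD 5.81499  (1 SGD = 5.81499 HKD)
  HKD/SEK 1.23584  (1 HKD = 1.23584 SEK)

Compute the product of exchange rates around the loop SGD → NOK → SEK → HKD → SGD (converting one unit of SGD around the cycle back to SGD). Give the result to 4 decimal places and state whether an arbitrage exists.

Around SGD → NOK → SEK → HKD → SGD: 1 × 7.46134 ÷ 1.05000 ÷ 1.23584 ÷ 5.81499 = 0.988818
Product < 1; profitable direction is SGD → HKD → SEK → NOK → SGD.

0.9888 (arbitrage exists)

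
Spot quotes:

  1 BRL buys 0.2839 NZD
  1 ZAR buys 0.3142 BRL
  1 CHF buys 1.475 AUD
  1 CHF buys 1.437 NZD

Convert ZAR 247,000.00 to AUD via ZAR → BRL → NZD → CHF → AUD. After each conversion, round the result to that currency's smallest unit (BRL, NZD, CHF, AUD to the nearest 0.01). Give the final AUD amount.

ZAR 247,000.00 × 0.3142 = BRL 77,607.40
BRL 77,607.40 × 0.2839 = NZD 22,032.74
NZD 22,032.74 ÷ 1.437 = CHF 15,332.46
CHF 15,332.46 × 1.475 = AUD 22,615.38

AUD 22,615.38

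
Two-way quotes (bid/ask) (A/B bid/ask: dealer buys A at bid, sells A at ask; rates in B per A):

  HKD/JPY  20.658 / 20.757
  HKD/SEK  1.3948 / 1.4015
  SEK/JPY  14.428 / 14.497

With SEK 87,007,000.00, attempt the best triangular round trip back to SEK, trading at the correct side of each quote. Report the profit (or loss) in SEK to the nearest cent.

Net profit: SEK 1,457,947.99

Best loop SEK → HKD → JPY → SEK:
SEK 87,007,000.00 ÷ 1.4015 (buy HKD at ask) = HKD 62,081,341.42
HKD 62,081,341.42 × 20.658 (sell HKD at bid) = JPY 1,282,476,351
JPY 1,282,476,351 ÷ 14.497 (buy SEK at ask) = SEK 88,464,947.99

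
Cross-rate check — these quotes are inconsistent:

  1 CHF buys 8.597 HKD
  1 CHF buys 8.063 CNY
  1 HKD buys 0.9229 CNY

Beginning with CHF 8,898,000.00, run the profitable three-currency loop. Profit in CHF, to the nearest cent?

Profitable loop is CHF → CNY → HKD → CHF:
CHF 8,898,000.00 × 8.063 = CNY 71,744,574.00
CNY 71,744,574.00 ÷ 0.9229 = HKD 77,738,188.32
HKD 77,738,188.32 ÷ 8.597 = CHF 9,042,478.58
Profit = CHF 9,042,478.58 − CHF 8,898,000.00

Profit: CHF 144,478.58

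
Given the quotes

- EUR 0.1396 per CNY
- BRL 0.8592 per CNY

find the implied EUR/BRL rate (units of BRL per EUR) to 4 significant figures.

1 EUR ÷ 0.1396 = 7.16332 CNY
7.16332 CNY × 0.8592 = 6.15473 BRL

EUR/BRL = 6.155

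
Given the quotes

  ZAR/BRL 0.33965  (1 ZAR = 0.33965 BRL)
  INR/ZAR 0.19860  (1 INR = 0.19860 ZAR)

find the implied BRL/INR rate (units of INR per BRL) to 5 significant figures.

1 BRL ÷ 0.33965 = 2.94421 ZAR
2.94421 ZAR ÷ 0.19860 = 14.8248 INR

BRL/INR = 14.825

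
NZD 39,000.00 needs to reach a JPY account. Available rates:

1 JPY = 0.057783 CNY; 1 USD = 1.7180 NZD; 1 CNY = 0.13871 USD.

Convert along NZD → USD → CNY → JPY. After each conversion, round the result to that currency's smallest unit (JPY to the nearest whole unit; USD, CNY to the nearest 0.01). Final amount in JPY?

NZD 39,000.00 ÷ 1.7180 = USD 22,700.81
USD 22,700.81 ÷ 0.13871 = CNY 163,656.62
CNY 163,656.62 ÷ 0.057783 = JPY 2,832,262

JPY 2,832,262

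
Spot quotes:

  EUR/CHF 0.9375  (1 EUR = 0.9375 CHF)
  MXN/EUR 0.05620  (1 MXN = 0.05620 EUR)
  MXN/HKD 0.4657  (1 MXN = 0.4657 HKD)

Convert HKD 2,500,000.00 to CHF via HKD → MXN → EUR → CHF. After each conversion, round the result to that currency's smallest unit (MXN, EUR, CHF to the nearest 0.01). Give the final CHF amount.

HKD 2,500,000.00 ÷ 0.4657 = MXN 5,368,262.83
MXN 5,368,262.83 × 0.05620 = EUR 301,696.37
EUR 301,696.37 × 0.9375 = CHF 282,840.35

CHF 282,840.35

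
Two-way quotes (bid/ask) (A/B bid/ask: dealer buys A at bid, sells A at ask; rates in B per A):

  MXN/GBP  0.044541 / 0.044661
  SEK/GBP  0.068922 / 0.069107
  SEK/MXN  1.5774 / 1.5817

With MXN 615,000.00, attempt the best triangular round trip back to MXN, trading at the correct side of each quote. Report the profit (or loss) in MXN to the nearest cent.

Best loop MXN → GBP → SEK → MXN:
MXN 615,000.00 × 0.044541 (sell MXN at bid) = GBP 27,392.71
GBP 27,392.71 ÷ 0.069107 (buy SEK at ask) = SEK 396,381.19
SEK 396,381.19 × 1.5774 (sell SEK at bid) = MXN 625,251.69

Net profit: MXN 10,251.69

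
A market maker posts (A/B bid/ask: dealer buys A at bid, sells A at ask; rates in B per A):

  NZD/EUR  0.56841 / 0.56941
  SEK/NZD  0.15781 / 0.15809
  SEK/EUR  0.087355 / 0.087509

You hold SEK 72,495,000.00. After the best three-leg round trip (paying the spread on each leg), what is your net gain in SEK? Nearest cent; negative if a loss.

Best loop SEK → NZD → EUR → SEK:
SEK 72,495,000.00 × 0.15781 (sell SEK at bid) = NZD 11,440,435.95
NZD 11,440,435.95 × 0.56841 (sell NZD at bid) = EUR 6,502,858.20
EUR 6,502,858.20 ÷ 0.087509 (buy SEK at ask) = SEK 74,310,736.02

Net profit: SEK 1,815,736.02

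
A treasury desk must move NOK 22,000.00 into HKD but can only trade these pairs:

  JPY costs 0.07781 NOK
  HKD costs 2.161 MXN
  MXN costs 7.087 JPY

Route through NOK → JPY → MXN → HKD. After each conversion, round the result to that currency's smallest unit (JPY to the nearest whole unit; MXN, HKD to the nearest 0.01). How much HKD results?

NOK 22,000.00 ÷ 0.07781 = JPY 282,740
JPY 282,740 ÷ 7.087 = MXN 39,895.58
MXN 39,895.58 ÷ 2.161 = HKD 18,461.63

HKD 18,461.63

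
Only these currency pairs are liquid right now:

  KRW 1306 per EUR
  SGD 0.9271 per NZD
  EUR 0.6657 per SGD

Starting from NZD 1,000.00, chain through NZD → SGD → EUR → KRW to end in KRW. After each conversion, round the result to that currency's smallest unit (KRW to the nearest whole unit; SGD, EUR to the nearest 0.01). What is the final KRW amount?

KRW 806,024

NZD 1,000.00 × 0.9271 = SGD 927.10
SGD 927.10 × 0.6657 = EUR 617.17
EUR 617.17 × 1306 = KRW 806,024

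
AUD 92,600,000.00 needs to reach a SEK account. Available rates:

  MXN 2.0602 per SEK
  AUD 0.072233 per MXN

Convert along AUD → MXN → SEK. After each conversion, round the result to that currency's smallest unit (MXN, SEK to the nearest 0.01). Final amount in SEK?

AUD 92,600,000.00 ÷ 0.072233 = MXN 1,281,962,537.90
MXN 1,281,962,537.90 ÷ 2.0602 = SEK 622,251,498.84

SEK 622,251,498.84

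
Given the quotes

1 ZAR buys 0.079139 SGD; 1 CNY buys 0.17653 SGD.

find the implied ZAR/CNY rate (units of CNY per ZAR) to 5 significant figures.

ZAR/CNY = 0.44830

1 ZAR × 0.079139 = 0.079139 SGD
0.079139 SGD ÷ 0.17653 = 0.448303 CNY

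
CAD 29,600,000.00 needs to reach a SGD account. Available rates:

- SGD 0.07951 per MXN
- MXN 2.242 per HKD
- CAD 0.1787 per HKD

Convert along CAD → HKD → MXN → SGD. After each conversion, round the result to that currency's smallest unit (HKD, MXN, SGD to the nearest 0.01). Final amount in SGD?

SGD 29,527,353.29

CAD 29,600,000.00 ÷ 0.1787 = HKD 165,640,738.67
HKD 165,640,738.67 × 2.242 = MXN 371,366,536.10
MXN 371,366,536.10 × 0.07951 = SGD 29,527,353.29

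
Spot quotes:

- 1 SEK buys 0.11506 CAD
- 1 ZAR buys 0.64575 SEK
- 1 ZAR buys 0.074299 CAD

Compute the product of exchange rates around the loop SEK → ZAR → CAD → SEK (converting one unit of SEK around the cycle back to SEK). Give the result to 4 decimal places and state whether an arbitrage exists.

1.0000 (no arbitrage)

Around SEK → ZAR → CAD → SEK: 1 ÷ 0.64575 × 0.074299 ÷ 0.11506 = 0.999987
Product ≈ 1 (deviation 0.001%, within rounding noise).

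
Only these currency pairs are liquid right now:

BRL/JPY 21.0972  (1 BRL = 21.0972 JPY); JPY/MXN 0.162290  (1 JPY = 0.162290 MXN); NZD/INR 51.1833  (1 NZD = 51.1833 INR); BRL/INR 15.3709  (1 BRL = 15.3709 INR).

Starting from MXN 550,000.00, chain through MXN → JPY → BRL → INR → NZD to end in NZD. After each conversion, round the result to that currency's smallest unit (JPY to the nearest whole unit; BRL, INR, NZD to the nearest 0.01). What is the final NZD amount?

MXN 550,000.00 ÷ 0.162290 = JPY 3,388,995
JPY 3,388,995 ÷ 21.0972 = BRL 160,637.19
BRL 160,637.19 × 15.3709 = INR 2,469,138.18
INR 2,469,138.18 ÷ 51.1833 = NZD 48,241.09

NZD 48,241.09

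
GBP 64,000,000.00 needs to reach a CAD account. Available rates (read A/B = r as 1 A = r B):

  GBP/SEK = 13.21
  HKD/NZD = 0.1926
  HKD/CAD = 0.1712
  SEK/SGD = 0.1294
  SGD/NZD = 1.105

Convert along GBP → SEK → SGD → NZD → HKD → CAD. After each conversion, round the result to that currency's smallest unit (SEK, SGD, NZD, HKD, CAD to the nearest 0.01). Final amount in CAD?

CAD 107,455,048.25

GBP 64,000,000.00 × 13.21 = SEK 845,440,000.00
SEK 845,440,000.00 × 0.1294 = SGD 109,399,936.00
SGD 109,399,936.00 × 1.105 = NZD 120,886,929.28
NZD 120,886,929.28 ÷ 0.1926 = HKD 627,657,992.11
HKD 627,657,992.11 × 0.1712 = CAD 107,455,048.25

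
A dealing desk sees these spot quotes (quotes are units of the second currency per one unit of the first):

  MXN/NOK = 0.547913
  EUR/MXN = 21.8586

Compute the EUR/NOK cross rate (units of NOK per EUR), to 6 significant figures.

1 EUR × 21.8586 = 21.8586 MXN
21.8586 MXN × 0.547913 = 11.9766 NOK

EUR/NOK = 11.9766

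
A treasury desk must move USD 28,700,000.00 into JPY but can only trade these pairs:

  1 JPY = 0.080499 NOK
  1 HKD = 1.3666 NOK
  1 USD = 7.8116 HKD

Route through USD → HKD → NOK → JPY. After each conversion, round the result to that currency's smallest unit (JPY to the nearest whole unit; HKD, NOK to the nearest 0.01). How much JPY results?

USD 28,700,000.00 × 7.8116 = HKD 224,192,920.00
HKD 224,192,920.00 × 1.3666 = NOK 306,382,044.47
NOK 306,382,044.47 ÷ 0.080499 = JPY 3,806,035,410

JPY 3,806,035,410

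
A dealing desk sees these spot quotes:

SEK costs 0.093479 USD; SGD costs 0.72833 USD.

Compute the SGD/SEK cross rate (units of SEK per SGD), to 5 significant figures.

SGD/SEK = 7.7914

1 SGD × 0.72833 = 0.72833 USD
0.72833 USD ÷ 0.093479 = 7.79138 SEK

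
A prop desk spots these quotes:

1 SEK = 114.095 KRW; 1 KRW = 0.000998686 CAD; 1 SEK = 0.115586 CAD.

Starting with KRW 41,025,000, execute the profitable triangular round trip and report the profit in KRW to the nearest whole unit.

Profitable loop is KRW → SEK → CAD → KRW:
KRW 41,025,000 ÷ 114.095 = SEK 359,568.78
SEK 359,568.78 × 0.115586 = CAD 41,561.12
CAD 41,561.12 ÷ 0.000998686 = KRW 41,615,800
Profit = KRW 41,615,800 − KRW 41,025,000

Profit: KRW 590,800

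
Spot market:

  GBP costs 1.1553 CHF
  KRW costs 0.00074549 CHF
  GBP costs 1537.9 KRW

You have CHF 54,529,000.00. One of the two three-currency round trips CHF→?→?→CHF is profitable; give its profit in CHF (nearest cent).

Profit: CHF 419,063.00

Profitable loop is CHF → KRW → GBP → CHF:
CHF 54,529,000.00 ÷ 0.00074549 = KRW 73,145,179,680
KRW 73,145,179,680 ÷ 1537.9 = GBP 47,561,726.82
GBP 47,561,726.82 × 1.1553 = CHF 54,948,063.00
Profit = CHF 54,948,063.00 − CHF 54,529,000.00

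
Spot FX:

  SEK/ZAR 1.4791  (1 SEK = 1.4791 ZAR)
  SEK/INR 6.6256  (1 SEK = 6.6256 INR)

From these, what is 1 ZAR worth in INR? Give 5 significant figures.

ZAR/INR = 4.4795

1 ZAR ÷ 1.4791 = 0.676087 SEK
0.676087 SEK × 6.6256 = 4.47948 INR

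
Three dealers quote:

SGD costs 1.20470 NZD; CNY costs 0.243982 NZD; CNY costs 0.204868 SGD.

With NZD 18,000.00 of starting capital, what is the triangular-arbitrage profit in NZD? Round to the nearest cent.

Profitable loop is NZD → CNY → SGD → NZD:
NZD 18,000.00 ÷ 0.243982 = CNY 73,775.93
CNY 73,775.93 × 0.204868 = SGD 15,114.33
SGD 15,114.33 × 1.20470 = NZD 18,208.23
Profit = NZD 18,208.23 − NZD 18,000.00

Profit: NZD 208.23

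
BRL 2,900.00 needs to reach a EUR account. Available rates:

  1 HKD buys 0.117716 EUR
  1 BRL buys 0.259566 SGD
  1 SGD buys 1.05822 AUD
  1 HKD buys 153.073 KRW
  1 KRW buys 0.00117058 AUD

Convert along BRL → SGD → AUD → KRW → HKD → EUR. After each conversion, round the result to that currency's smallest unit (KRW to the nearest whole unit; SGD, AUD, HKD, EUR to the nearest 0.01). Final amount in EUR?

EUR 523.30

BRL 2,900.00 × 0.259566 = SGD 752.74
SGD 752.74 × 1.05822 = AUD 796.56
AUD 796.56 ÷ 0.00117058 = KRW 680,483
KRW 680,483 ÷ 153.073 = HKD 4,445.48
HKD 4,445.48 × 0.117716 = EUR 523.30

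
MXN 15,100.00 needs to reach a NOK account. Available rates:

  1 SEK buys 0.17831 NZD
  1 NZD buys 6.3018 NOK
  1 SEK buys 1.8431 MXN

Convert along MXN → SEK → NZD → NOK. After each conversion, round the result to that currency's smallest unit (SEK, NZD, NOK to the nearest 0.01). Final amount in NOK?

MXN 15,100.00 ÷ 1.8431 = SEK 8,192.72
SEK 8,192.72 × 0.17831 = NZD 1,460.84
NZD 1,460.84 × 6.3018 = NOK 9,205.92

NOK 9,205.92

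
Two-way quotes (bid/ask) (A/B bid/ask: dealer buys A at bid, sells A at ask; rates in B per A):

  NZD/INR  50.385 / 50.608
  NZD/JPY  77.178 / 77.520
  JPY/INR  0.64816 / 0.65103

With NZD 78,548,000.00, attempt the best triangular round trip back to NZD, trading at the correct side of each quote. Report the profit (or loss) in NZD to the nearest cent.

Best loop NZD → INR → JPY → NZD:
NZD 78,548,000.00 × 50.385 (sell NZD at bid) = INR 3,957,640,980.00
INR 3,957,640,980.00 ÷ 0.65103 (buy JPY at ask) = JPY 6,079,045,482
JPY 6,079,045,482 ÷ 77.520 (buy NZD at ask) = NZD 78,419,059.36

Net result: NZD -128,940.64 (no profitable arbitrage after spreads)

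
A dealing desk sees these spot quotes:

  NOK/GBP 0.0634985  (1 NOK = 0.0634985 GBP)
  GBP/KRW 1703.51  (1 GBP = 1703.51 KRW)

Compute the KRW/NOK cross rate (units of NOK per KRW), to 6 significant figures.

1 KRW ÷ 1703.51 = 0.000587023 GBP
0.000587023 GBP ÷ 0.0634985 = 0.00924468 NOK

KRW/NOK = 0.00924468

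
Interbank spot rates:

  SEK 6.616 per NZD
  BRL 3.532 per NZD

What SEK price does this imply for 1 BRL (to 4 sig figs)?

1 BRL ÷ 3.532 = 0.283126 NZD
0.283126 NZD × 6.616 = 1.87316 SEK

BRL/SEK = 1.873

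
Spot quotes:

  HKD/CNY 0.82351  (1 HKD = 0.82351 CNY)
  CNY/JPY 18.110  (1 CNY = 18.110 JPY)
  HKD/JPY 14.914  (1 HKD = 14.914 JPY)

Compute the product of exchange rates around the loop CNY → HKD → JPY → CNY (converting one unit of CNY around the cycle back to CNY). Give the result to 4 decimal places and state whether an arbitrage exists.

1.0000 (no arbitrage)

Around CNY → HKD → JPY → CNY: 1 ÷ 0.82351 × 14.914 ÷ 18.110 = 1.000016
Product ≈ 1 (deviation 0.002%, within rounding noise).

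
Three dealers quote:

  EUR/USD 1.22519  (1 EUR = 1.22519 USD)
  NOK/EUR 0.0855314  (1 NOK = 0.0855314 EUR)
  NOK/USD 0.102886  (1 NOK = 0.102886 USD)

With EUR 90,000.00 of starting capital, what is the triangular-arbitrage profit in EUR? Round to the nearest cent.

Profit: EUR 1,667.47

Profitable loop is EUR → USD → NOK → EUR:
EUR 90,000.00 × 1.22519 = USD 110,267.10
USD 110,267.10 ÷ 0.102886 = NOK 1,071,740.57
NOK 1,071,740.57 × 0.0855314 = EUR 91,667.47
Profit = EUR 91,667.47 − EUR 90,000.00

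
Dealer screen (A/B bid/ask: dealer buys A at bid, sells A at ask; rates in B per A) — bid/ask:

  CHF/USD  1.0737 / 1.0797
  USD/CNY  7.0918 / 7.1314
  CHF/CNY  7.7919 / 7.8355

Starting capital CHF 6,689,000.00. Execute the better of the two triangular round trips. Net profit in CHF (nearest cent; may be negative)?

Net profit: CHF 80,033.57

Best loop CHF → CNY → USD → CHF:
CHF 6,689,000.00 × 7.7919 (sell CHF at bid) = CNY 52,120,019.10
CNY 52,120,019.10 ÷ 7.1314 (buy USD at ask) = USD 7,308,525.55
USD 7,308,525.55 ÷ 1.0797 (buy CHF at ask) = CHF 6,769,033.57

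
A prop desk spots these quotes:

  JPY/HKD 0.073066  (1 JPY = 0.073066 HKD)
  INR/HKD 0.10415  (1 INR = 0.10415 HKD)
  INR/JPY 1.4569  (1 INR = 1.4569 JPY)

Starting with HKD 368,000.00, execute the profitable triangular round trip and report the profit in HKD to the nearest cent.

Profitable loop is HKD → INR → JPY → HKD:
HKD 368,000.00 ÷ 0.10415 = INR 3,533,365.34
INR 3,533,365.34 × 1.4569 = JPY 5,147,760
JPY 5,147,760 × 0.073066 = HKD 376,126.23
Profit = HKD 376,126.23 − HKD 368,000.00

Profit: HKD 8,126.23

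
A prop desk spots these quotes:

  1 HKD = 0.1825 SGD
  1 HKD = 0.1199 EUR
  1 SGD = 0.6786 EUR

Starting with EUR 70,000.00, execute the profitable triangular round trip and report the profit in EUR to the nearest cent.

Profitable loop is EUR → HKD → SGD → EUR:
EUR 70,000.00 ÷ 0.1199 = HKD 583,819.85
HKD 583,819.85 × 0.1825 = SGD 106,547.12
SGD 106,547.12 × 0.6786 = EUR 72,302.88
Profit = EUR 72,302.88 − EUR 70,000.00

Profit: EUR 2,302.88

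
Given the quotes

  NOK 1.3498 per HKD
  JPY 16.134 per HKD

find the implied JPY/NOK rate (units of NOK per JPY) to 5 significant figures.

JPY/NOK = 0.083662

1 JPY ÷ 16.134 = 0.0619809 HKD
0.0619809 HKD × 1.3498 = 0.0836618 NOK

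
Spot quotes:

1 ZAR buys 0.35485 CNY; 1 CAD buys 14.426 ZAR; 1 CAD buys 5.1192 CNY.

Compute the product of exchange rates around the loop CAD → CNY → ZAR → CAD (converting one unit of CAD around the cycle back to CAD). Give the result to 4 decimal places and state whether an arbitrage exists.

Around CAD → CNY → ZAR → CAD: 1 × 5.1192 ÷ 0.35485 ÷ 14.426 = 1.000026
Product ≈ 1 (deviation 0.003%, within rounding noise).

1.0000 (no arbitrage)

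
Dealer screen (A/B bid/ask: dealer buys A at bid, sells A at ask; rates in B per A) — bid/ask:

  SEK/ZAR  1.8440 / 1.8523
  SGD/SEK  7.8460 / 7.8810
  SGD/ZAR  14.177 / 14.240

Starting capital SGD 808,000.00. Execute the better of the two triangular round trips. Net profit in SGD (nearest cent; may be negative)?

Net profit: SGD 12,938.44

Best loop SGD → SEK → ZAR → SGD:
SGD 808,000.00 × 7.8460 (sell SGD at bid) = SEK 6,339,568.00
SEK 6,339,568.00 × 1.8440 (sell SEK at bid) = ZAR 11,690,163.39
ZAR 11,690,163.39 ÷ 14.240 (buy SGD at ask) = SGD 820,938.44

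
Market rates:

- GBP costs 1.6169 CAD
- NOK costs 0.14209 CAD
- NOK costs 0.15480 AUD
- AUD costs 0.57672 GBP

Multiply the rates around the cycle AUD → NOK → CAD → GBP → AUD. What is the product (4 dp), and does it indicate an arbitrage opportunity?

0.9843 (arbitrage exists)

Around AUD → NOK → CAD → GBP → AUD: 1 ÷ 0.15480 × 0.14209 ÷ 1.6169 ÷ 0.57672 = 0.984338
Product < 1; profitable direction is AUD → GBP → CAD → NOK → AUD.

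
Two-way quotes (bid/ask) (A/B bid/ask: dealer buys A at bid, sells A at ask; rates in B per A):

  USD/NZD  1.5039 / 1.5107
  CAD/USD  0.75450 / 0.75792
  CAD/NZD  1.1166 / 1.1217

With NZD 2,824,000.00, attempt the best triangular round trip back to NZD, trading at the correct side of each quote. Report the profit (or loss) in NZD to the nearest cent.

Best loop NZD → CAD → USD → NZD:
NZD 2,824,000.00 ÷ 1.1217 (buy CAD at ask) = CAD 2,517,607.20
CAD 2,517,607.20 × 0.75450 (sell CAD at bid) = USD 1,899,534.63
USD 1,899,534.63 × 1.5039 (sell USD at bid) = NZD 2,856,710.14

Net profit: NZD 32,710.14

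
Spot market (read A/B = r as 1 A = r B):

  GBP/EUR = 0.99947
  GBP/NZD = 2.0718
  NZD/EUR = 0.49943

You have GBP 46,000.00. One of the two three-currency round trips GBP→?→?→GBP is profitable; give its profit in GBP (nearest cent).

Profit: GBP 1,622.32

Profitable loop is GBP → NZD → EUR → GBP:
GBP 46,000.00 × 2.0718 = NZD 95,302.80
NZD 95,302.80 × 0.49943 = EUR 47,597.08
EUR 47,597.08 ÷ 0.99947 = GBP 47,622.32
Profit = GBP 47,622.32 − GBP 46,000.00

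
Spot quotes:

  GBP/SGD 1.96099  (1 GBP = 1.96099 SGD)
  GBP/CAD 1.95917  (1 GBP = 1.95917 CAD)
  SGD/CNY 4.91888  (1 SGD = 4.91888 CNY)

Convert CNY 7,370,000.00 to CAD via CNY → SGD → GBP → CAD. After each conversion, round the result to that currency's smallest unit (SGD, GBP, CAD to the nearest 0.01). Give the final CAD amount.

CNY 7,370,000.00 ÷ 4.91888 = SGD 1,498,308.56
SGD 1,498,308.56 ÷ 1.96099 = GBP 764,057.22
GBP 764,057.22 × 1.95917 = CAD 1,496,917.98

CAD 1,496,917.98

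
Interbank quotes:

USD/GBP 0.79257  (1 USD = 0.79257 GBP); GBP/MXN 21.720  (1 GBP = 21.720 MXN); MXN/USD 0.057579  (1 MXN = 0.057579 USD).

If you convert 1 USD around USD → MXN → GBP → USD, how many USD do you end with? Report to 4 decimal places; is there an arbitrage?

Around USD → MXN → GBP → USD: 1 ÷ 0.057579 ÷ 21.720 ÷ 0.79257 = 1.008877
Product > 1; profitable direction is USD → MXN → GBP → USD.

1.0089 (arbitrage exists)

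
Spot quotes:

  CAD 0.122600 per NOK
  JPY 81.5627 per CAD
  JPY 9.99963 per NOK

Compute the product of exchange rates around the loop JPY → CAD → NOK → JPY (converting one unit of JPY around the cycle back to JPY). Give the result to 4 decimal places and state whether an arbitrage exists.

1.0000 (no arbitrage)

Around JPY → CAD → NOK → JPY: 1 ÷ 81.5627 ÷ 0.122600 × 9.99963 = 1.000004
Product ≈ 1 (deviation 0.000%, within rounding noise).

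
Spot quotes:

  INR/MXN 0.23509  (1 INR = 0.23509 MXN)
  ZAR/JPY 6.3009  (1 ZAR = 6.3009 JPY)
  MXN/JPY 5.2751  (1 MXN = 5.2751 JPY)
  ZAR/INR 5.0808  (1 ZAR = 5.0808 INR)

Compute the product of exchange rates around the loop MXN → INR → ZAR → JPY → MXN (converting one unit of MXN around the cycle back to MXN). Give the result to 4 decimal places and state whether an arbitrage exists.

1.0000 (no arbitrage)

Around MXN → INR → ZAR → JPY → MXN: 1 ÷ 0.23509 ÷ 5.0808 × 6.3009 ÷ 5.2751 = 1.000013
Product ≈ 1 (deviation 0.001%, within rounding noise).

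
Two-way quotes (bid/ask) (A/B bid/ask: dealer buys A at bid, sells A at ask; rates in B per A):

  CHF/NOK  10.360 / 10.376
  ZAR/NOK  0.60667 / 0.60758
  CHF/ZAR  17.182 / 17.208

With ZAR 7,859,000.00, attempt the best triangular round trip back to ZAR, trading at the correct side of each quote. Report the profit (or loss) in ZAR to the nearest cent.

Net profit: ZAR 36,207.71

Best loop ZAR → NOK → CHF → ZAR:
ZAR 7,859,000.00 × 0.60667 (sell ZAR at bid) = NOK 4,767,819.53
NOK 4,767,819.53 ÷ 10.376 (buy CHF at ask) = CHF 459,504.58
CHF 459,504.58 × 17.182 (sell CHF at bid) = ZAR 7,895,207.71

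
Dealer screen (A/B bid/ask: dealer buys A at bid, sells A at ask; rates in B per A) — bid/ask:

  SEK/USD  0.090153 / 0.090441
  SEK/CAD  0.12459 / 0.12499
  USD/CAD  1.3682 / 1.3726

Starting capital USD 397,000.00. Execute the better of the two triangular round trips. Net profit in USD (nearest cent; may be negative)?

Net profit: USD 1,441.29

Best loop USD → SEK → CAD → USD:
USD 397,000.00 ÷ 0.090441 (buy SEK at ask) = SEK 4,389,602.06
SEK 4,389,602.06 × 0.12459 (sell SEK at bid) = CAD 546,900.52
CAD 546,900.52 ÷ 1.3726 (buy USD at ask) = USD 398,441.29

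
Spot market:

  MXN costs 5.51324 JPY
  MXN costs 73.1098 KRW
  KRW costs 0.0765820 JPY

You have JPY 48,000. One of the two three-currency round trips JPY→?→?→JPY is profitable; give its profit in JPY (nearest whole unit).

Profit: JPY 746

Profitable loop is JPY → MXN → KRW → JPY:
JPY 48,000 ÷ 5.51324 = MXN 8,706.31
MXN 8,706.31 × 73.1098 = KRW 636,517
KRW 636,517 × 0.0765820 = JPY 48,746
Profit = JPY 48,746 − JPY 48,000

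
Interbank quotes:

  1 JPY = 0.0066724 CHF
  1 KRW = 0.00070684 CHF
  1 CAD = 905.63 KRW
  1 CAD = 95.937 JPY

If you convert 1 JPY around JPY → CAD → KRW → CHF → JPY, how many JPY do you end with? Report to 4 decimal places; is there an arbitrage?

1.0000 (no arbitrage)

Around JPY → CAD → KRW → CHF → JPY: 1 ÷ 95.937 × 905.63 × 0.00070684 ÷ 0.0066724 = 1.000009
Product ≈ 1 (deviation 0.001%, within rounding noise).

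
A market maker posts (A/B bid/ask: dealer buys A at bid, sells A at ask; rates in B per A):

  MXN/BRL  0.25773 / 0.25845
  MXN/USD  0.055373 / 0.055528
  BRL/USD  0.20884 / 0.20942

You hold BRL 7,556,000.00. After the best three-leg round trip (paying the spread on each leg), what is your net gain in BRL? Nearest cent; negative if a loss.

Best loop BRL → MXN → USD → BRL:
BRL 7,556,000.00 ÷ 0.25845 (buy MXN at ask) = MXN 29,235,828.98
MXN 29,235,828.98 × 0.055373 (sell MXN at bid) = USD 1,618,875.56
USD 1,618,875.56 ÷ 0.20942 (buy BRL at ask) = BRL 7,730,281.53

Net profit: BRL 174,281.53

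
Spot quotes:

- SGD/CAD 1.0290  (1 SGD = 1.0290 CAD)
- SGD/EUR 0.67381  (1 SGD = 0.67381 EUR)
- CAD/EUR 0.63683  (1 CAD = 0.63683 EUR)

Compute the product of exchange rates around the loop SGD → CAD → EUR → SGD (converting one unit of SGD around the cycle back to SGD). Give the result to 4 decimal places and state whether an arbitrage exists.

Around SGD → CAD → EUR → SGD: 1 × 1.0290 × 0.63683 ÷ 0.67381 = 0.972526
Product < 1; profitable direction is SGD → EUR → CAD → SGD.

0.9725 (arbitrage exists)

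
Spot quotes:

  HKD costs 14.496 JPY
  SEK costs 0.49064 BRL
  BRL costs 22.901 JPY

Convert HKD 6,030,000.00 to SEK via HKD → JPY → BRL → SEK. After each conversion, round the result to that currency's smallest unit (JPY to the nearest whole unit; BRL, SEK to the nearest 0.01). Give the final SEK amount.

HKD 6,030,000.00 × 14.496 = JPY 87,410,880
JPY 87,410,880 ÷ 22.901 = BRL 3,816,902.32
BRL 3,816,902.32 ÷ 0.49064 = SEK 7,779,435.68

SEK 7,779,435.68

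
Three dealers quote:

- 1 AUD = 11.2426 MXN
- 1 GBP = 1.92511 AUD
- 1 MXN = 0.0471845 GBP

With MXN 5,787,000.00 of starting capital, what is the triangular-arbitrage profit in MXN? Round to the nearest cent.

Profit: MXN 122,832.18

Profitable loop is MXN → GBP → AUD → MXN:
MXN 5,787,000.00 × 0.0471845 = GBP 273,056.70
GBP 273,056.70 × 1.92511 = AUD 525,664.19
AUD 525,664.19 × 11.2426 = MXN 5,909,832.18
Profit = MXN 5,909,832.18 − MXN 5,787,000.00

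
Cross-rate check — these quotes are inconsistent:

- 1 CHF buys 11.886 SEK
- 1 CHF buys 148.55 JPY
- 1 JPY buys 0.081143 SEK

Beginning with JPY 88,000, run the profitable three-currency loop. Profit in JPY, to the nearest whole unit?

Profitable loop is JPY → SEK → CHF → JPY:
JPY 88,000 × 0.081143 = SEK 7,140.58
SEK 7,140.58 ÷ 11.886 = CHF 600.76
CHF 600.76 × 148.55 = JPY 89,242
Profit = JPY 89,242 − JPY 88,000

Profit: JPY 1,242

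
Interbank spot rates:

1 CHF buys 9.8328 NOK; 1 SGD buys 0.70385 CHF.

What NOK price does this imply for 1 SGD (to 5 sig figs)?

SGD/NOK = 6.9208

1 SGD × 0.70385 = 0.70385 CHF
0.70385 CHF × 9.8328 = 6.92082 NOK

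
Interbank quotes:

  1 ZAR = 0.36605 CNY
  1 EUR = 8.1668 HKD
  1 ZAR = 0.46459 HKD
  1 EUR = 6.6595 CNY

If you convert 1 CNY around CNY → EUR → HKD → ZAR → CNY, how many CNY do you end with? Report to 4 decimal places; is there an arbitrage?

Around CNY → EUR → HKD → ZAR → CNY: 1 ÷ 6.6595 × 8.1668 ÷ 0.46459 × 0.36605 = 0.966231
Product < 1; profitable direction is CNY → ZAR → HKD → EUR → CNY.

0.9662 (arbitrage exists)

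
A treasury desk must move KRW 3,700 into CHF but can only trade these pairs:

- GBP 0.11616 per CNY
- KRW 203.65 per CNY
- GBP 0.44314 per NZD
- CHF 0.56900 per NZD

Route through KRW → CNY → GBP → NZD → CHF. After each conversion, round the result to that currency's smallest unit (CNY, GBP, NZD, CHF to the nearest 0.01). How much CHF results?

KRW 3,700 ÷ 203.65 = CNY 18.17
CNY 18.17 × 0.11616 = GBP 2.11
GBP 2.11 ÷ 0.44314 = NZD 4.76
NZD 4.76 × 0.56900 = CHF 2.71

CHF 2.71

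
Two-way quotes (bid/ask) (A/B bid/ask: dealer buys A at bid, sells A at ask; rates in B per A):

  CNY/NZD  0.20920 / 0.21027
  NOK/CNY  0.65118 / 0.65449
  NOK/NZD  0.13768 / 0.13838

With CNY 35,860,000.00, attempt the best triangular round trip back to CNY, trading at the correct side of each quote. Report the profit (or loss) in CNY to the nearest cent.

Best loop CNY → NOK → NZD → CNY:
CNY 35,860,000.00 ÷ 0.65449 (buy NOK at ask) = NOK 54,790,753.11
NOK 54,790,753.11 × 0.13768 (sell NOK at bid) = NZD 7,543,590.89
NZD 7,543,590.89 ÷ 0.21027 (buy CNY at ask) = CNY 35,875,735.42

Net profit: CNY 15,735.42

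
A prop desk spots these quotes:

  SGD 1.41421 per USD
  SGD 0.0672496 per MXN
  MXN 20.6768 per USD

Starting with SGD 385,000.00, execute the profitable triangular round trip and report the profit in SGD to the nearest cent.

Profit: SGD 6,562.96

Profitable loop is SGD → MXN → USD → SGD:
SGD 385,000.00 ÷ 0.0672496 = MXN 5,724,941.11
MXN 5,724,941.11 ÷ 20.6768 = USD 276,877.52
USD 276,877.52 × 1.41421 = SGD 391,562.96
Profit = SGD 391,562.96 − SGD 385,000.00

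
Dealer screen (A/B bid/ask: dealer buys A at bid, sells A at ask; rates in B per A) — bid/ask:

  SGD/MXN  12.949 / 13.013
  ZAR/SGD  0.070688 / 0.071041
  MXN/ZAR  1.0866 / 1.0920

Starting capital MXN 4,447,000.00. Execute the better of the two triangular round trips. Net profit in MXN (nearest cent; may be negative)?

Best loop MXN → ZAR → SGD → MXN:
MXN 4,447,000.00 × 1.0866 (sell MXN at bid) = ZAR 4,832,110.20
ZAR 4,832,110.20 × 0.070688 (sell ZAR at bid) = SGD 341,572.21
SGD 341,572.21 × 12.949 (sell SGD at bid) = MXN 4,423,018.49

Net result: MXN -23,981.51 (no profitable arbitrage after spreads)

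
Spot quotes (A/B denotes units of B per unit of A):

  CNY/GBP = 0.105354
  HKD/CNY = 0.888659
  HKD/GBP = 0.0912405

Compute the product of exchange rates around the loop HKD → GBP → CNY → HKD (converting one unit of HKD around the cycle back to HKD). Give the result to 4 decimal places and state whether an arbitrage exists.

Around HKD → GBP → CNY → HKD: 1 × 0.0912405 ÷ 0.105354 ÷ 0.888659 = 0.974544
Product < 1; profitable direction is HKD → CNY → GBP → HKD.

0.9745 (arbitrage exists)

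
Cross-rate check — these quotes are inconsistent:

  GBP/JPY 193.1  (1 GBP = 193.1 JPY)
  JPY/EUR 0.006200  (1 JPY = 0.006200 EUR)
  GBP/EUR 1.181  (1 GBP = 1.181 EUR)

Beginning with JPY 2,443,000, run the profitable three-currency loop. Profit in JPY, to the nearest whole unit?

Profitable loop is JPY → EUR → GBP → JPY:
JPY 2,443,000 × 0.006200 = EUR 15,146.60
EUR 15,146.60 ÷ 1.181 = GBP 12,825.23
GBP 12,825.23 × 193.1 = JPY 2,476,552
Profit = JPY 2,476,552 − JPY 2,443,000

Profit: JPY 33,552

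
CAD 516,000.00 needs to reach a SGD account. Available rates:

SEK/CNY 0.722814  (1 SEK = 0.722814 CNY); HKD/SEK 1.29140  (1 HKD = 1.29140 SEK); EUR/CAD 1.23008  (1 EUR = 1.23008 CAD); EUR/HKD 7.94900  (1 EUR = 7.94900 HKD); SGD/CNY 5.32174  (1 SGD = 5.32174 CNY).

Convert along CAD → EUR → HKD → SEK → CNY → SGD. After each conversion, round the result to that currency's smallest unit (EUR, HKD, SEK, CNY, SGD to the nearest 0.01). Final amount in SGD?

CAD 516,000.00 ÷ 1.23008 = EUR 419,484.91
EUR 419,484.91 × 7.94900 = HKD 3,334,485.55
HKD 3,334,485.55 × 1.29140 = SEK 4,306,154.64
SEK 4,306,154.64 × 0.722814 = CNY 3,112,548.86
CNY 3,112,548.86 ÷ 5.32174 = SGD 584,874.28

SGD 584,874.28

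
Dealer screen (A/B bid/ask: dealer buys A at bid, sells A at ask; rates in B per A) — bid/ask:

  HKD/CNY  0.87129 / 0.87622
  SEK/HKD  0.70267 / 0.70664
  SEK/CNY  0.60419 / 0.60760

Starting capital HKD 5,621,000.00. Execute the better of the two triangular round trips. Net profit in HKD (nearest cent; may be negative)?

Net profit: HKD 42,826.77

Best loop HKD → CNY → SEK → HKD:
HKD 5,621,000.00 × 0.87129 (sell HKD at bid) = CNY 4,897,521.09
CNY 4,897,521.09 ÷ 0.60760 (buy SEK at ask) = SEK 8,060,436.29
SEK 8,060,436.29 × 0.70267 (sell SEK at bid) = HKD 5,663,826.77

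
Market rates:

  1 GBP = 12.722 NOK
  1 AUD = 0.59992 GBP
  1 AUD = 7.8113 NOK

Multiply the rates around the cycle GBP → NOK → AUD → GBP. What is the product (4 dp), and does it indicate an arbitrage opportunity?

0.9771 (arbitrage exists)

Around GBP → NOK → AUD → GBP: 1 × 12.722 ÷ 7.8113 × 0.59992 = 0.977069
Product < 1; profitable direction is GBP → AUD → NOK → GBP.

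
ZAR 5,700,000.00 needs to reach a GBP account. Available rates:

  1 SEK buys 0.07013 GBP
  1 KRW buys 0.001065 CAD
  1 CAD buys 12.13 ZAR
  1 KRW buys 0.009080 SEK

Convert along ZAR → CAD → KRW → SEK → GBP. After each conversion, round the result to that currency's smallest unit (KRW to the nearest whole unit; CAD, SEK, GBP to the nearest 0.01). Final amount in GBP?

ZAR 5,700,000.00 ÷ 12.13 = CAD 469,909.32
CAD 469,909.32 ÷ 0.001065 = KRW 441,229,408
KRW 441,229,408 × 0.009080 = SEK 4,006,363.02
SEK 4,006,363.02 × 0.07013 = GBP 280,966.24

GBP 280,966.24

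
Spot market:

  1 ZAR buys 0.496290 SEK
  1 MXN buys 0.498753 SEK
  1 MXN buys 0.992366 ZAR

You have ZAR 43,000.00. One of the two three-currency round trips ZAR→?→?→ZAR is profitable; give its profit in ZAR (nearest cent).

Profit: ZAR 545.83

Profitable loop is ZAR → MXN → SEK → ZAR:
ZAR 43,000.00 ÷ 0.992366 = MXN 43,330.79
MXN 43,330.79 × 0.498753 = SEK 21,611.36
SEK 21,611.36 ÷ 0.496290 = ZAR 43,545.83
Profit = ZAR 43,545.83 − ZAR 43,000.00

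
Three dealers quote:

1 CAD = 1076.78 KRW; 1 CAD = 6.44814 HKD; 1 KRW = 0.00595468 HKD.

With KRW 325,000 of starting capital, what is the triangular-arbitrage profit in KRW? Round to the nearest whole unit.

Profitable loop is KRW → CAD → HKD → KRW:
KRW 325,000 ÷ 1076.78 = CAD 301.83
CAD 301.83 × 6.44814 = HKD 1,946.22
HKD 1,946.22 ÷ 0.00595468 = KRW 326,838
Profit = KRW 326,838 − KRW 325,000

Profit: KRW 1,838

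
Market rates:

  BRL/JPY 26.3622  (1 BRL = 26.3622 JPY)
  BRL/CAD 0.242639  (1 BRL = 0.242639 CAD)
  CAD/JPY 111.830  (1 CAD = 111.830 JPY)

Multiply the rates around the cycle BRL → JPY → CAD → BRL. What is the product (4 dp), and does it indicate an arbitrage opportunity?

Around BRL → JPY → CAD → BRL: 1 × 26.3622 ÷ 111.830 ÷ 0.242639 = 0.971545
Product < 1; profitable direction is BRL → CAD → JPY → BRL.

0.9715 (arbitrage exists)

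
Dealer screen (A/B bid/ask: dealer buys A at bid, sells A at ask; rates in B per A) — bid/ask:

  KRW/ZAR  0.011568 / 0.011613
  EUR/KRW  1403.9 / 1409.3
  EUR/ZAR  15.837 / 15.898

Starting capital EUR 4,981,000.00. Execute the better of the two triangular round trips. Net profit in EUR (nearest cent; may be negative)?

Net profit: EUR 107,250.72

Best loop EUR → KRW → ZAR → EUR:
EUR 4,981,000.00 × 1403.9 (sell EUR at bid) = KRW 6,992,825,900
KRW 6,992,825,900 × 0.011568 (sell KRW at bid) = ZAR 80,893,010.01
ZAR 80,893,010.01 ÷ 15.898 (buy EUR at ask) = EUR 5,088,250.72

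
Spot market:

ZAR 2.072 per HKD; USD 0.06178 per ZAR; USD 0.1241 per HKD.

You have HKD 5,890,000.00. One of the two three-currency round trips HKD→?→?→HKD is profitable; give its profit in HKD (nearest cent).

Profit: HKD 185,488.01

Profitable loop is HKD → ZAR → USD → HKD:
HKD 5,890,000.00 × 2.072 = ZAR 12,204,080.00
ZAR 12,204,080.00 × 0.06178 = USD 753,968.06
USD 753,968.06 ÷ 0.1241 = HKD 6,075,488.01
Profit = HKD 6,075,488.01 − HKD 5,890,000.00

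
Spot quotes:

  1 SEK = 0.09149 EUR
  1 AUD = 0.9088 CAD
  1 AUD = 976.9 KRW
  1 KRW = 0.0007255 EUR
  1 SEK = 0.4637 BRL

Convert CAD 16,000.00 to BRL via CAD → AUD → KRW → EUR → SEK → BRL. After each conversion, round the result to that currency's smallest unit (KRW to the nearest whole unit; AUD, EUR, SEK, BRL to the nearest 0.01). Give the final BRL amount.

BRL 63,241.55

CAD 16,000.00 ÷ 0.9088 = AUD 17,605.63
AUD 17,605.63 × 976.9 = KRW 17,198,940
KRW 17,198,940 × 0.0007255 = EUR 12,477.83
EUR 12,477.83 ÷ 0.09149 = SEK 136,384.63
SEK 136,384.63 × 0.4637 = BRL 63,241.55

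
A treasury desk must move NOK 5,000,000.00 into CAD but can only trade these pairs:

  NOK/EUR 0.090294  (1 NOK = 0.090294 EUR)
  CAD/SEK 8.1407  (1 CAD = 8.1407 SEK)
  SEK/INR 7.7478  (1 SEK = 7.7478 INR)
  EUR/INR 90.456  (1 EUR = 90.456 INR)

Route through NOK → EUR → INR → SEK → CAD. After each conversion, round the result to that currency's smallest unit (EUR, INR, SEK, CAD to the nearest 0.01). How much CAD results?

CAD 647,479.65

NOK 5,000,000.00 × 0.090294 = EUR 451,470.00
EUR 451,470.00 × 90.456 = INR 40,838,170.32
INR 40,838,170.32 ÷ 7.7478 = SEK 5,270,937.60
SEK 5,270,937.60 ÷ 8.1407 = CAD 647,479.65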